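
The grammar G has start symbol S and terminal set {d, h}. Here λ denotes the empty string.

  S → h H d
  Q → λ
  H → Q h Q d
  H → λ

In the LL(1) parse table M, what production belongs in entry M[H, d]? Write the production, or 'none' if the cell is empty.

FIRST(S): from S→h H d we get {h}. So FIRST(S) = {h}.
FIRST(Q): from Q→λ we get {λ}. So FIRST(Q) = {λ}.
FIRST(H): from H→Q h Q d we get {h}; from H→λ we get {λ}. So FIRST(H) = {λ, h}.
FOLLOW(S) includes $ since S is the start symbol.
FOLLOW(H): in S→h H d, H is followed by d with FIRST {d}. Thus FOLLOW(H) = {d}.
For H → Q h Q d: FIRST(Q h Q d) = {h}, so it goes in M[H, t] for t ∈ {h}.
For H → λ: FIRST(λ) = {λ}, so it goes in M[H, t] for t ∈ {}; since λ ∈ FIRST, also for every t ∈ FOLLOW(H) = {d}.

H → λ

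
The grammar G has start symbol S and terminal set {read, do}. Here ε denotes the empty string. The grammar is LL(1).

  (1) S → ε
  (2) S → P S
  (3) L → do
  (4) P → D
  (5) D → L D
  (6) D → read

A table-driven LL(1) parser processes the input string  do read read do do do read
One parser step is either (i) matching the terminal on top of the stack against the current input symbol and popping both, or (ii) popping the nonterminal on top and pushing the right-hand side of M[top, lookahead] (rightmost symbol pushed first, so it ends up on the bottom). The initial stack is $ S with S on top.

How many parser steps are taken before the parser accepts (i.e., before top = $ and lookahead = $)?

25

step 1: stack=$ S  input=do read read do do do read $  — expand S → P S
step 2: stack=$ S P  input=do read read do do do read $  — expand P → D
step 3: stack=$ S D  input=do read read do do do read $  — expand D → L D
step 4: stack=$ S D L  input=do read read do do do read $  — expand L → do
step 5: stack=$ S D do  input=do read read do do do read $  — match do
step 6: stack=$ S D  input=read read do do do read $  — expand D → read
step 7: stack=$ S read  input=read read do do do read $  — match read
step 8: stack=$ S  input=read do do do read $  — expand S → P S
step 9: stack=$ S P  input=read do do do read $  — expand P → D
step 10: stack=$ S D  input=read do do do read $  — expand D → read
step 11: stack=$ S read  input=read do do do read $  — match read
step 12: stack=$ S  input=do do do read $  — expand S → P S
step 13: stack=$ S P  input=do do do read $  — expand P → D
step 14: stack=$ S D  input=do do do read $  — expand D → L D
step 15: stack=$ S D L  input=do do do read $  — expand L → do
step 16: stack=$ S D do  input=do do do read $  — match do
step 17: stack=$ S D  input=do do read $  — expand D → L D
step 18: stack=$ S D L  input=do do read $  — expand L → do
step 19: stack=$ S D do  input=do do read $  — match do
step 20: stack=$ S D  input=do read $  — expand D → L D
step 21: stack=$ S D L  input=do read $  — expand L → do
step 22: stack=$ S D do  input=do read $  — match do
step 23: stack=$ S D  input=read $  — expand D → read
step 24: stack=$ S read  input=read $  — match read
step 25: stack=$ S  input=$  — expand S → ε
Accept reached after 25 steps.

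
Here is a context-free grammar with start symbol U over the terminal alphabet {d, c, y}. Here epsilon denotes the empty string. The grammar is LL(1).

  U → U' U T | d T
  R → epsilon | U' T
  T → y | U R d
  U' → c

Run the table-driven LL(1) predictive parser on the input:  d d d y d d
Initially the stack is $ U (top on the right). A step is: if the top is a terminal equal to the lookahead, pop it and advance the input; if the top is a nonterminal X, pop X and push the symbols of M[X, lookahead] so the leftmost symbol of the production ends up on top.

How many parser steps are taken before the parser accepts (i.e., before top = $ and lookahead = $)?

      Stack          Input          Action
   1  $ U            d d d y d d $  expand U → d T
   2  $ T d          d d d y d d $  match d
   3  $ T            d d y d d $    expand T → U R d
   4  $ d R U        d d y d d $    expand U → d T
   5  $ d R T d      d d y d d $    match d
   6  $ d R T        d y d d $      expand T → U R d
   7  $ d R d R U    d y d d $      expand U → d T
   8  $ d R d R T d  d y d d $      match d
   9  $ d R d R T    y d d $        expand T → y
  10  $ d R d R y    y d d $        match y
  11  $ d R d R      d d $          expand R → epsilon
  12  $ d R d        d d $          match d
  13  $ d R          d $            expand R → epsilon
  14  $ d            d $            match d
Accept reached after 14 steps.

14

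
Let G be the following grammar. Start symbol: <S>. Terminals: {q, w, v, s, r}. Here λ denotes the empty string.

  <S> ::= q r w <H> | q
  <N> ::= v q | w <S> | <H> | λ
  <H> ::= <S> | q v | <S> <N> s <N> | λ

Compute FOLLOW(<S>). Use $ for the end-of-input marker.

FIRST(<S>) = {q}
FIRST(<H>) = {λ, q}  (via <S>, <S> <N> s <N>)
FIRST(<N>) = {λ, q, v, w}  (via <H>)
FOLLOW(<S>) includes $ since <S> is the start symbol.
FOLLOW(<S>): in <N>::=w <S>, the suffix after <S> is empty, so FOLLOW(<S>) ⊇ FOLLOW(<N>) = {$, q, s, v, w}; in <H>::=<S>, the suffix after <S> is empty, so FOLLOW(<S>) ⊇ FOLLOW(<H>) = {$, q, s, v, w}; in <H>::=<S> <N> s <N>, <S> is followed by <N> s <N> with FIRST {q, s, v, w}. Thus FOLLOW(<S>) = {$, q, s, v, w}.
FOLLOW(<N>): in <H>::=<S> <N> s <N> (occurrence 1), <N> is followed by s <N> with FIRST {s}; in <H>::=<S> <N> s <N> (occurrence 2), the suffix after <N> is empty, so FOLLOW(<N>) ⊇ FOLLOW(<H>) = {$, q, s, v, w}. Thus FOLLOW(<N>) = {$, q, s, v, w}.
FOLLOW(<H>): in <S>::=q r w <H>, the suffix after <H> is empty, so FOLLOW(<H>) ⊇ FOLLOW(<S>) = {$, q, s, v, w}; in <N>::=<H>, the suffix after <H> is empty, so FOLLOW(<H>) ⊇ FOLLOW(<N>) = {$, q, s, v, w}. Thus FOLLOW(<H>) = {$, q, s, v, w}.

{$, q, s, v, w}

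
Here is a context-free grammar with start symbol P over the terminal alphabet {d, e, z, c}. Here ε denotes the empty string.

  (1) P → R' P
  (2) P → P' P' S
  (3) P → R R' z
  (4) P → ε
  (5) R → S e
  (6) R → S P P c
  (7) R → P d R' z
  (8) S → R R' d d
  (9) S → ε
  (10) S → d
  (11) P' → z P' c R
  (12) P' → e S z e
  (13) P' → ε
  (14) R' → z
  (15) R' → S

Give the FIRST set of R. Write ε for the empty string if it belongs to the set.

FIRST(P'): from P'→z P' c R we get {z}; from P'→e S z e we get {e}; from P'→ε we get {ε}. So FIRST(P') = {ε, e, z}.
FIRST(P): from P→R' P we get {ε, c, d, e, z}; from P→P' P' S we get {ε, c, d, e, z}; from P→R R' z we get {c, d, e, z}; from P→ε we get {ε}. So FIRST(P) = {ε, c, d, e, z}.
FIRST(R): from R→S e we get {c, d, e, z}; from R→S P P c we get {c, d, e, z}; from R→P d R' z we get {c, d, e, z}. So FIRST(R) = {c, d, e, z}.
FIRST(S): from S→R R' d d we get {c, d, e, z}; from S→ε we get {ε}; from S→d we get {d}. So FIRST(S) = {ε, c, d, e, z}.
FIRST(R'): from R'→z we get {z}; from R'→S we get {ε, c, d, e, z}. So FIRST(R') = {ε, c, d, e, z}.

{c, d, e, z}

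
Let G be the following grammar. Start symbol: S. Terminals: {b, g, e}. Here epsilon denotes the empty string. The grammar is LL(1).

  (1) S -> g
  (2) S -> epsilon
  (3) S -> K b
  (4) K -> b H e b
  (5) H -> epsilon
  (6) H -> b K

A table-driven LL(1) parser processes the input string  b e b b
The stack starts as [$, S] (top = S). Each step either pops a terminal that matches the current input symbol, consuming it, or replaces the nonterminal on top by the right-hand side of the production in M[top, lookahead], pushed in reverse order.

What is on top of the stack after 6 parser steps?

b

     Stack        Input      Action
  1  $ S          b e b b $  expand S -> K b
  2  $ b K        b e b b $  expand K -> b H e b
  3  $ b b e H b  b e b b $  match b
  4  $ b b e H    e b b $    expand H -> epsilon
  5  $ b b e      e b b $    match e
  6  $ b b        b b $      match b
Stack after step 6: $ b (top = b).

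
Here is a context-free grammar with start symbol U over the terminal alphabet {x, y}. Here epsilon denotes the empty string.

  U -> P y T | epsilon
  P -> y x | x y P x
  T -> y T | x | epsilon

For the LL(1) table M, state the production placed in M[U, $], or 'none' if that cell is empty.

FIRST(P): from P->y x we get {y}; from P->x y P x we get {x}. So FIRST(P) = {x, y}.
FIRST(T): from T->y T we get {y}; from T->x we get {x}; from T->epsilon we get {epsilon}. So FIRST(T) = {epsilon, x, y}.
FIRST(U): from U->P y T we get {x, y}; from U->epsilon we get {epsilon}. So FIRST(U) = {epsilon, x, y}.
FOLLOW(U) includes $ since U is the start symbol.
FOLLOW(U): U appears on no right-hand side. Thus FOLLOW(U) = {$}.
For U -> P y T: FIRST(P y T) = {x, y}, so it goes in M[U, t] for t ∈ {x, y}.
For U -> epsilon: FIRST(epsilon) = {epsilon}, so it goes in M[U, t] for t ∈ {}; since epsilon ∈ FIRST, also for every t ∈ FOLLOW(U) = {$}.

U -> epsilon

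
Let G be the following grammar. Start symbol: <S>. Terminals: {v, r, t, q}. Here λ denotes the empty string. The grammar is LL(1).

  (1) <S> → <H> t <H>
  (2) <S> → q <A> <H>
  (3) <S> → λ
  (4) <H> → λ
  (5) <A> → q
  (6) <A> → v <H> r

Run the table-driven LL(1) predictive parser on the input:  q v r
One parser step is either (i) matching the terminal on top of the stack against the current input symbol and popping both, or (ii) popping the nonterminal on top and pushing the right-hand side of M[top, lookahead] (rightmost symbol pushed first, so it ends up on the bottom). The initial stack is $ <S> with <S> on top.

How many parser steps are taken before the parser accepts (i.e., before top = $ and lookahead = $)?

     Stack          Input    Action
  1  $ <S>          q v r $  expand <S> → q <A> <H>
  2  $ <H> <A> q    q v r $  match q
  3  $ <H> <A>      v r $    expand <A> → v <H> r
  4  $ <H> r <H> v  v r $    match v
  5  $ <H> r <H>    r $      expand <H> → λ
  6  $ <H> r        r $      match r
  7  $ <H>          $        expand <H> → λ
Accept reached after 7 steps.

7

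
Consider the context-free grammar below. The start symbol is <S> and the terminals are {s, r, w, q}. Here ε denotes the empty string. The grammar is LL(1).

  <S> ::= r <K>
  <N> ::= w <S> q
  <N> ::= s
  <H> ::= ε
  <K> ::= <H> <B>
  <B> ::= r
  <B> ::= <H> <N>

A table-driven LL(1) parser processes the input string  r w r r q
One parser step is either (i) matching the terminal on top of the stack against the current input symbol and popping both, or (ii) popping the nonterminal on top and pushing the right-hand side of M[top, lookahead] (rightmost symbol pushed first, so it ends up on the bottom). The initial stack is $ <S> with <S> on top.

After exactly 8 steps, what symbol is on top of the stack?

<S>

step 1: stack=$ <S>  input=r w r r q $  — expand <S> ::= r <K>
step 2: stack=$ <K> r  input=r w r r q $  — match r
step 3: stack=$ <K>  input=w r r q $  — expand <K> ::= <H> <B>
step 4: stack=$ <B> <H>  input=w r r q $  — expand <H> ::= ε
step 5: stack=$ <B>  input=w r r q $  — expand <B> ::= <H> <N>
step 6: stack=$ <N> <H>  input=w r r q $  — expand <H> ::= ε
step 7: stack=$ <N>  input=w r r q $  — expand <N> ::= w <S> q
step 8: stack=$ q <S> w  input=w r r q $  — match w
Stack after step 8: $ q <S> (top = <S>).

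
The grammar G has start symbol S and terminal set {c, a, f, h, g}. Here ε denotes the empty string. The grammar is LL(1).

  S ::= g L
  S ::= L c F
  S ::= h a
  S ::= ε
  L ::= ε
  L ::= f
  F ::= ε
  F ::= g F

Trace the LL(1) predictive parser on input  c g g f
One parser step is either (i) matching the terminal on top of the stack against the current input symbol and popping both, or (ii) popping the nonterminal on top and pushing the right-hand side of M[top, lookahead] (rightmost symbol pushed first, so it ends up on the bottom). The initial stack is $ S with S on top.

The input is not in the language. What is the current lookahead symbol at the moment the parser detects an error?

     Stack    Input      Action
  1  $ S      c g g f $  expand S ::= L c F
  2  $ F c L  c g g f $  expand L ::= ε
  3  $ F c    c g g f $  match c
  4  $ F      g g f $    expand F ::= g F
  5  $ F g    g g f $    match g
  6  $ F      g f $      expand F ::= g F
  7  $ F g    g f $      match g
  8  $ F      f $        error: M[F, f] is empty

f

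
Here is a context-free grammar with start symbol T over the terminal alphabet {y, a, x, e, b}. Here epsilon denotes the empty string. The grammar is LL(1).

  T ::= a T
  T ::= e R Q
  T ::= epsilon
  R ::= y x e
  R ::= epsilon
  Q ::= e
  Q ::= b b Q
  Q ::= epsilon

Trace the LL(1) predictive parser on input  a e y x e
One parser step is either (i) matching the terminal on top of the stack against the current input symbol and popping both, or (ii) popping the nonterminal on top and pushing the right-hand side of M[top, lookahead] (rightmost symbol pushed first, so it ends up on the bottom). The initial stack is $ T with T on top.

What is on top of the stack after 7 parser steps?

step 1: stack=$ T  input=a e y x e $  — expand T ::= a T
step 2: stack=$ T a  input=a e y x e $  — match a
step 3: stack=$ T  input=e y x e $  — expand T ::= e R Q
step 4: stack=$ Q R e  input=e y x e $  — match e
step 5: stack=$ Q R  input=y x e $  — expand R ::= y x e
step 6: stack=$ Q e x y  input=y x e $  — match y
step 7: stack=$ Q e x  input=x e $  — match x
Stack after step 7: $ Q e (top = e).

e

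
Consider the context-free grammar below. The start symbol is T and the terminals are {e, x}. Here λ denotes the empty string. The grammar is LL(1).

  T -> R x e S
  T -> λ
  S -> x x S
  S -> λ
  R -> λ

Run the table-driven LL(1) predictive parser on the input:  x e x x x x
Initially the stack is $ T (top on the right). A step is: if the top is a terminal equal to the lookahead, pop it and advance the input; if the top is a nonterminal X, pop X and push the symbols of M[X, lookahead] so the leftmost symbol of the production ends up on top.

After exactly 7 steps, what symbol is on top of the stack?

     Stack      Input          Action
  1  $ T        x e x x x x $  expand T -> R x e S
  2  $ S e x R  x e x x x x $  expand R -> λ
  3  $ S e x    x e x x x x $  match x
  4  $ S e      e x x x x $    match e
  5  $ S        x x x x $      expand S -> x x S
  6  $ S x x    x x x x $      match x
  7  $ S x      x x x $        match x
Stack after step 7: $ S (top = S).

S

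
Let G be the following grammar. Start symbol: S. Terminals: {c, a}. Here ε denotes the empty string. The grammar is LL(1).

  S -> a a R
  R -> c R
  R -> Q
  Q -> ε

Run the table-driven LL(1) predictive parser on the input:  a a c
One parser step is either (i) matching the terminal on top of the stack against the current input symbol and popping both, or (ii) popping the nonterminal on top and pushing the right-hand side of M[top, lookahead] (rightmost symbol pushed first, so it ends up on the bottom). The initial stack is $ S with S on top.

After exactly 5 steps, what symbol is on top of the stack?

R

step 1: stack=$ S  input=a a c $  — expand S -> a a R
step 2: stack=$ R a a  input=a a c $  — match a
step 3: stack=$ R a  input=a c $  — match a
step 4: stack=$ R  input=c $  — expand R -> c R
step 5: stack=$ R c  input=c $  — match c
Stack after step 5: $ R (top = R).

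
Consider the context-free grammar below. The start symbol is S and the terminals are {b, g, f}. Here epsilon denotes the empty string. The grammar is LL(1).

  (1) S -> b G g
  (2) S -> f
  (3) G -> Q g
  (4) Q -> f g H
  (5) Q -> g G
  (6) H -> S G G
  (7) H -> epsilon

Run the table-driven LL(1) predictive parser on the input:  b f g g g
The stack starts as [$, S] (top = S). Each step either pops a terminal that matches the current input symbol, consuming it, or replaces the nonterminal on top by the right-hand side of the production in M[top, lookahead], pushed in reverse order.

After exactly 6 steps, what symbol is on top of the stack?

H

step 1: stack=$ S  input=b f g g g $  — expand S -> b G g
step 2: stack=$ g G b  input=b f g g g $  — match b
step 3: stack=$ g G  input=f g g g $  — expand G -> Q g
step 4: stack=$ g g Q  input=f g g g $  — expand Q -> f g H
step 5: stack=$ g g H g f  input=f g g g $  — match f
step 6: stack=$ g g H g  input=g g g $  — match g
Stack after step 6: $ g g H (top = H).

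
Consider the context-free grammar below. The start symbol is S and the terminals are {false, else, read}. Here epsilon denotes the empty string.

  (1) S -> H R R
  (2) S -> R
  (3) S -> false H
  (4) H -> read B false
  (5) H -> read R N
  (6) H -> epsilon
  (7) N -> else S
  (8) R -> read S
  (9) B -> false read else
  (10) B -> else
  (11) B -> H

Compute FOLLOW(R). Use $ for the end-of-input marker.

FIRST(H) = {epsilon, read}
FIRST(N) = {else}
FIRST(R) = {read}
FIRST(S) = {false, read}  (via H R R, R)
FIRST(B) = {epsilon, else, false, read}  (via H)
FOLLOW(S) includes $ since S is the start symbol.
FOLLOW(B): in H->read B false, B is followed by false with FIRST {false}. Thus FOLLOW(B) = {false}.
FOLLOW(S): in N->else S, the suffix after S is empty, so FOLLOW(S) ⊇ FOLLOW(N) = {$, else, false, read}; in R->read S, the suffix after S is empty, so FOLLOW(S) ⊇ FOLLOW(R) = {$, else, false, read}. Thus FOLLOW(S) = {$, else, false, read}.
FOLLOW(H): in S->H R R, H is followed by R R with FIRST {read}; in S->false H, the suffix after H is empty, so FOLLOW(H) ⊇ FOLLOW(S) = {$, else, false, read}; in B->H, the suffix after H is empty, so FOLLOW(H) ⊇ FOLLOW(B) = {false}. Thus FOLLOW(H) = {$, else, false, read}.
FOLLOW(N): in H->read R N, the suffix after N is empty, so FOLLOW(N) ⊇ FOLLOW(H) = {$, else, false, read}. Thus FOLLOW(N) = {$, else, false, read}.
FOLLOW(R): in S->H R R (occurrence 1), R is followed by R with FIRST {read}; in S->H R R (occurrence 2), the suffix after R is empty, so FOLLOW(R) ⊇ FOLLOW(S) = {$, else, false, read}; in S->R, the suffix after R is empty, so FOLLOW(R) ⊇ FOLLOW(S) = {$, else, false, read}; in H->read R N, R is followed by N with FIRST {else}. Thus FOLLOW(R) = {$, else, false, read}.

{$, else, false, read}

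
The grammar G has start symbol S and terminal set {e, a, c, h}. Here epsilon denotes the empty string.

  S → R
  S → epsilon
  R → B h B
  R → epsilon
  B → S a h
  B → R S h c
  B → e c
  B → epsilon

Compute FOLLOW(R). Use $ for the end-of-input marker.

FIRST(S): from S→R we get {epsilon, a, e, h}; from S→epsilon we get {epsilon}. So FIRST(S) = {epsilon, a, e, h}.
FIRST(R): from R→B h B we get {a, e, h}; from R→epsilon we get {epsilon}. So FIRST(R) = {epsilon, a, e, h}.
FIRST(B): from B→S a h we get {a, e, h}; from B→R S h c we get {a, e, h}; from B→e c we get {e}; from B→epsilon we get {epsilon}. So FIRST(B) = {epsilon, a, e, h}.
FOLLOW(S) includes $ since S is the start symbol.
FOLLOW(S): in B→S a h, S is followed by a h with FIRST {a}; in B→R S h c, S is followed by h c with FIRST {h}. Thus FOLLOW(S) = {$, a, h}.
FOLLOW(R): in S→R, the suffix after R is empty, so FOLLOW(R) ⊇ FOLLOW(S) = {$, a, h}; in B→R S h c, R is followed by S h c with FIRST {a, e, h}. Thus FOLLOW(R) = {$, a, e, h}.
FOLLOW(B): in R→B h B (occurrence 1), B is followed by h B with FIRST {h}; in R→B h B (occurrence 2), the suffix after B is empty, so FOLLOW(B) ⊇ FOLLOW(R) = {$, a, e, h}. Thus FOLLOW(B) = {$, a, e, h}.

{$, a, e, h}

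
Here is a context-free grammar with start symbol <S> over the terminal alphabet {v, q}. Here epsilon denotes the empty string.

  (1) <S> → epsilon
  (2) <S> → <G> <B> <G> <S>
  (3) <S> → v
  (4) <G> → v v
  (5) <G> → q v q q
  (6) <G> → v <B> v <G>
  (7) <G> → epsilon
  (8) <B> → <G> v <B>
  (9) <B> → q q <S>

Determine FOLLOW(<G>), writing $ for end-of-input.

FIRST(<G>) = {epsilon, q, v}
FIRST(<B>) = {q, v}  (via <G> v <B>)
FIRST(<S>) = {epsilon, q, v}  (via <G> <B> <G> <S>)
FOLLOW(<S>) includes $ since <S> is the start symbol.
FOLLOW(<S>): in <S>→<G> <B> <G> <S>, the suffix after <S> is empty (adds nothing new); in <B>→q q <S>, the suffix after <S> is empty, so FOLLOW(<S>) ⊇ FOLLOW(<B>) = {$, q, v}. Thus FOLLOW(<S>) = {$, q, v}.
FOLLOW(<G>): in <S>→<G> <B> <G> <S> (occurrence 1), <G> is followed by <B> <G> <S> with FIRST {q, v}; in <S>→<G> <B> <G> <S> (occurrence 2), <G> is followed by <S> with FIRST {epsilon, q, v}; in <S>→<G> <B> <G> <S> (occurrence 2), the suffix after <G> is nullable, so FOLLOW(<G>) ⊇ FOLLOW(<S>) = {$, q, v}; in <G>→v <B> v <G>, the suffix after <G> is empty (adds nothing new); in <B>→<G> v <B>, <G> is followed by v <B> with FIRST {v}. Thus FOLLOW(<G>) = {$, q, v}.
FOLLOW(<B>): in <S>→<G> <B> <G> <S>, <B> is followed by <G> <S> with FIRST {epsilon, q, v}; in <S>→<G> <B> <G> <S>, the suffix after <B> is nullable, so FOLLOW(<B>) ⊇ FOLLOW(<S>) = {$, q, v}; in <G>→v <B> v <G>, <B> is followed by v <G> with FIRST {v}; in <B>→<G> v <B>, the suffix after <B> is empty (adds nothing new). Thus FOLLOW(<B>) = {$, q, v}.

{$, q, v}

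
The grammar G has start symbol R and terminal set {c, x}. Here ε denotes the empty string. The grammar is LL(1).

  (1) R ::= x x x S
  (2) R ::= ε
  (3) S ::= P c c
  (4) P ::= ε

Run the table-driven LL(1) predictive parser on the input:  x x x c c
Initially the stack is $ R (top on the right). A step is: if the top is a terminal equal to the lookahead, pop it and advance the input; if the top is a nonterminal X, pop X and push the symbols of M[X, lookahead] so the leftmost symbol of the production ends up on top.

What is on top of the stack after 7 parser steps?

step 1: stack=$ R  input=x x x c c $  — expand R ::= x x x S
step 2: stack=$ S x x x  input=x x x c c $  — match x
step 3: stack=$ S x x  input=x x c c $  — match x
step 4: stack=$ S x  input=x c c $  — match x
step 5: stack=$ S  input=c c $  — expand S ::= P c c
step 6: stack=$ c c P  input=c c $  — expand P ::= ε
step 7: stack=$ c c  input=c c $  — match c
Stack after step 7: $ c (top = c).

c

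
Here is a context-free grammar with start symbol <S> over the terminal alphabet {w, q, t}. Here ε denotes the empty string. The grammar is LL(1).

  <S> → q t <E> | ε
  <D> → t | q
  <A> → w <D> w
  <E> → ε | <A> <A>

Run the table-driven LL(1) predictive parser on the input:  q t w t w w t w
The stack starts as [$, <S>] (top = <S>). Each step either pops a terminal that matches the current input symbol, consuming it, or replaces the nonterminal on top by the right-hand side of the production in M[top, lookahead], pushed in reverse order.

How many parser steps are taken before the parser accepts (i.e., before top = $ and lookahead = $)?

14

      Stack          Input              Action
   1  $ <S>          q t w t w w t w $  expand <S> → q t <E>
   2  $ <E> t q      q t w t w w t w $  match q
   3  $ <E> t        t w t w w t w $    match t
   4  $ <E>          w t w w t w $      expand <E> → <A> <A>
   5  $ <A> <A>      w t w w t w $      expand <A> → w <D> w
   6  $ <A> w <D> w  w t w w t w $      match w
   7  $ <A> w <D>    t w w t w $        expand <D> → t
   8  $ <A> w t      t w w t w $        match t
   9  $ <A> w        w w t w $          match w
  10  $ <A>          w t w $            expand <A> → w <D> w
  11  $ w <D> w      w t w $            match w
  12  $ w <D>        t w $              expand <D> → t
  13  $ w t          t w $              match t
  14  $ w            w $                match w
Accept reached after 14 steps.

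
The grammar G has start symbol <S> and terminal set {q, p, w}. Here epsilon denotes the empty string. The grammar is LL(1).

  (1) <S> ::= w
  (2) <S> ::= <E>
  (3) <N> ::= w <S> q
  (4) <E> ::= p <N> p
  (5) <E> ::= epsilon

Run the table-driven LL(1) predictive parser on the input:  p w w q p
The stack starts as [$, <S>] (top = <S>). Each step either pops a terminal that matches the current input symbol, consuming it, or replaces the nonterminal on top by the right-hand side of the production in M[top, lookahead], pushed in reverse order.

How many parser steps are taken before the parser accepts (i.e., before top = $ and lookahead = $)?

9

     Stack        Input        Action
  1  $ <S>        p w w q p $  expand <S> ::= <E>
  2  $ <E>        p w w q p $  expand <E> ::= p <N> p
  3  $ p <N> p    p w w q p $  match p
  4  $ p <N>      w w q p $    expand <N> ::= w <S> q
  5  $ p q <S> w  w w q p $    match w
  6  $ p q <S>    w q p $      expand <S> ::= w
  7  $ p q w      w q p $      match w
  8  $ p q        q p $        match q
  9  $ p          p $          match p
Accept reached after 9 steps.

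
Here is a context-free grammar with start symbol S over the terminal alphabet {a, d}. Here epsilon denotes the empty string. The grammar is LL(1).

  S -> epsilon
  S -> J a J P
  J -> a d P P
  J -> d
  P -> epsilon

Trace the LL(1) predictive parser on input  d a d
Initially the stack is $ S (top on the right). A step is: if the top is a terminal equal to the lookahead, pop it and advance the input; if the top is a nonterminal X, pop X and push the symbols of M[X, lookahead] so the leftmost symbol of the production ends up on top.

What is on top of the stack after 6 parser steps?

P

step 1: stack=$ S  input=d a d $  — expand S -> J a J P
step 2: stack=$ P J a J  input=d a d $  — expand J -> d
step 3: stack=$ P J a d  input=d a d $  — match d
step 4: stack=$ P J a  input=a d $  — match a
step 5: stack=$ P J  input=d $  — expand J -> d
step 6: stack=$ P d  input=d $  — match d
Stack after step 6: $ P (top = P).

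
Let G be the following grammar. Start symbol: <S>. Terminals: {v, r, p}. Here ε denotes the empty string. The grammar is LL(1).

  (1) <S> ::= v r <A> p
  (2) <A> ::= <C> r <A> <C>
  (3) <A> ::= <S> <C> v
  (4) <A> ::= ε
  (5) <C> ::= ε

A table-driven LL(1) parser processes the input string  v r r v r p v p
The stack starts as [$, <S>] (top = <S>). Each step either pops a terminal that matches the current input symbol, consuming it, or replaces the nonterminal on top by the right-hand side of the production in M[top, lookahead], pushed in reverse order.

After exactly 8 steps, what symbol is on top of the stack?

step 1: stack=$ <S>  input=v r r v r p v p $  — expand <S> ::= v r <A> p
step 2: stack=$ p <A> r v  input=v r r v r p v p $  — match v
step 3: stack=$ p <A> r  input=r r v r p v p $  — match r
step 4: stack=$ p <A>  input=r v r p v p $  — expand <A> ::= <C> r <A> <C>
step 5: stack=$ p <C> <A> r <C>  input=r v r p v p $  — expand <C> ::= ε
step 6: stack=$ p <C> <A> r  input=r v r p v p $  — match r
step 7: stack=$ p <C> <A>  input=v r p v p $  — expand <A> ::= <S> <C> v
step 8: stack=$ p <C> v <C> <S>  input=v r p v p $  — expand <S> ::= v r <A> p
Stack after step 8: $ p <C> v <C> p <A> r v (top = v).

v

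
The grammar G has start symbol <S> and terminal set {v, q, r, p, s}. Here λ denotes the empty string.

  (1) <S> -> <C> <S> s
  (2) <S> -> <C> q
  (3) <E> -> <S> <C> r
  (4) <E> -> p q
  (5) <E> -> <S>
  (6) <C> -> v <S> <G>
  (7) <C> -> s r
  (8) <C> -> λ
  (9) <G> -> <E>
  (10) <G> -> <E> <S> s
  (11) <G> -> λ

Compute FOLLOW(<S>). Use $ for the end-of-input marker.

FIRST(<C>) = {λ, s, v}
FIRST(<S>) = {q, s, v}  (via <C> <S> s, <C> q)
FIRST(<E>) = {p, q, s, v}  (via <S> <C> r, <S>)
FIRST(<G>) = {λ, p, q, s, v}  (via <E>, <E> <S> s)
FOLLOW(<S>) includes $ since <S> is the start symbol.
FOLLOW(<C>): in <S>-><C> <S> s, <C> is followed by <S> s with FIRST {q, s, v}; in <S>-><C> q, <C> is followed by q with FIRST {q}; in <E>-><S> <C> r, <C> is followed by r with FIRST {r}. Thus FOLLOW(<C>) = {q, r, s, v}.
FOLLOW(<G>): in <C>->v <S> <G>, the suffix after <G> is empty, so FOLLOW(<G>) ⊇ FOLLOW(<C>) = {q, r, s, v}. Thus FOLLOW(<G>) = {q, r, s, v}.
FOLLOW(<E>): in <G>-><E>, the suffix after <E> is empty, so FOLLOW(<E>) ⊇ FOLLOW(<G>) = {q, r, s, v}; in <G>-><E> <S> s, <E> is followed by <S> s with FIRST {q, s, v}. Thus FOLLOW(<E>) = {q, r, s, v}.
FOLLOW(<S>): in <S>-><C> <S> s, <S> is followed by s with FIRST {s}; in <E>-><S> <C> r, <S> is followed by <C> r with FIRST {r, s, v}; in <E>-><S>, the suffix after <S> is empty, so FOLLOW(<S>) ⊇ FOLLOW(<E>) = {q, r, s, v}; in <C>->v <S> <G>, <S> is followed by <G> with FIRST {λ, p, q, s, v}; in <C>->v <S> <G>, the suffix after <S> is nullable, so FOLLOW(<S>) ⊇ FOLLOW(<C>) = {q, r, s, v}; in <G>-><E> <S> s, <S> is followed by s with FIRST {s}. Thus FOLLOW(<S>) = {$, p, q, r, s, v}.

{$, p, q, r, s, v}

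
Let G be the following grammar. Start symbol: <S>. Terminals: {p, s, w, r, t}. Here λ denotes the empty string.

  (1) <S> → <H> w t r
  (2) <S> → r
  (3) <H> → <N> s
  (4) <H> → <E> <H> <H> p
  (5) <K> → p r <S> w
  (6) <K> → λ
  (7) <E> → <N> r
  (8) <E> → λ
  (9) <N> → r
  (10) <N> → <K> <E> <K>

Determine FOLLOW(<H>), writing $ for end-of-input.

{p, r, s, w}

FIRST(<K>): from <K>→p r <S> w we get {p}; from <K>→λ we get {λ}. So FIRST(<K>) = {λ, p}.
FIRST(<S>): from <S>→<H> w t r we get {p, r, s}; from <S>→r we get {r}. So FIRST(<S>) = {p, r, s}.
FIRST(<H>): from <H>→<N> s we get {p, r, s}; from <H>→<E> <H> <H> p we get {p, r, s}. So FIRST(<H>) = {p, r, s}.
FIRST(<E>): from <E>→<N> r we get {p, r}; from <E>→λ we get {λ}. So FIRST(<E>) = {λ, p, r}.
FIRST(<N>): from <N>→r we get {r}; from <N>→<K> <E> <K> we get {λ, p, r}. So FIRST(<N>) = {λ, p, r}.
FOLLOW(<S>) includes $ since <S> is the start symbol.
FOLLOW(<S>): in <K>→p r <S> w, <S> is followed by w with FIRST {w}. Thus FOLLOW(<S>) = {$, w}.
FOLLOW(<H>): in <S>→<H> w t r, <H> is followed by w t r with FIRST {w}; in <H>→<E> <H> <H> p (occurrence 1), <H> is followed by <H> p with FIRST {p, r, s}; in <H>→<E> <H> <H> p (occurrence 2), <H> is followed by p with FIRST {p}. Thus FOLLOW(<H>) = {p, r, s, w}.
FOLLOW(<N>): in <H>→<N> s, <N> is followed by s with FIRST {s}; in <E>→<N> r, <N> is followed by r with FIRST {r}. Thus FOLLOW(<N>) = {r, s}.
FOLLOW(<K>): in <N>→<K> <E> <K> (occurrence 1), <K> is followed by <E> <K> with FIRST {λ, p, r}; in <N>→<K> <E> <K> (occurrence 1), the suffix after <K> is nullable, so FOLLOW(<K>) ⊇ FOLLOW(<N>) = {r, s}; in <N>→<K> <E> <K> (occurrence 2), the suffix after <K> is empty, so FOLLOW(<K>) ⊇ FOLLOW(<N>) = {r, s}. Thus FOLLOW(<K>) = {p, r, s}.
FOLLOW(<E>): in <H>→<E> <H> <H> p, <E> is followed by <H> <H> p with FIRST {p, r, s}; in <N>→<K> <E> <K>, <E> is followed by <K> with FIRST {λ, p}; in <N>→<K> <E> <K>, the suffix after <E> is nullable, so FOLLOW(<E>) ⊇ FOLLOW(<N>) = {r, s}. Thus FOLLOW(<E>) = {p, r, s}.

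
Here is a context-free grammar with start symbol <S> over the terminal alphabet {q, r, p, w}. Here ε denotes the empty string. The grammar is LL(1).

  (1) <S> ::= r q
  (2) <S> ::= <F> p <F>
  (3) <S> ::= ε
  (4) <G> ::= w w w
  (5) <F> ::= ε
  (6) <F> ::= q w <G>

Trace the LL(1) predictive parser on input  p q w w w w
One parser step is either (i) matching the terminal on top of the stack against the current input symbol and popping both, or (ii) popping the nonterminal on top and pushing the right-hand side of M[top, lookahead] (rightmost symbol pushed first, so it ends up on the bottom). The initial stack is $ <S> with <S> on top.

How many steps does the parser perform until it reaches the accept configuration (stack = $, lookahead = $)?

step 1: stack=$ <S>  input=p q w w w w $  — expand <S> ::= <F> p <F>
step 2: stack=$ <F> p <F>  input=p q w w w w $  — expand <F> ::= ε
step 3: stack=$ <F> p  input=p q w w w w $  — match p
step 4: stack=$ <F>  input=q w w w w $  — expand <F> ::= q w <G>
step 5: stack=$ <G> w q  input=q w w w w $  — match q
step 6: stack=$ <G> w  input=w w w w $  — match w
step 7: stack=$ <G>  input=w w w $  — expand <G> ::= w w w
step 8: stack=$ w w w  input=w w w $  — match w
step 9: stack=$ w w  input=w w $  — match w
step 10: stack=$ w  input=w $  — match w
Accept reached after 10 steps.

10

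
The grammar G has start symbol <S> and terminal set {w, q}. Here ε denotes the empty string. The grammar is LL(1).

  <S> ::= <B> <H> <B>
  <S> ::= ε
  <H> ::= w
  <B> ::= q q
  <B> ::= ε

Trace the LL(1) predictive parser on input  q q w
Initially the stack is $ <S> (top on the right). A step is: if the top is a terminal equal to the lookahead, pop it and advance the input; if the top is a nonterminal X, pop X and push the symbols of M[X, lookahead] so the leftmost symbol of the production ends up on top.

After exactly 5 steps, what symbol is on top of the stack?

w

step 1: stack=$ <S>  input=q q w $  — expand <S> ::= <B> <H> <B>
step 2: stack=$ <B> <H> <B>  input=q q w $  — expand <B> ::= q q
step 3: stack=$ <B> <H> q q  input=q q w $  — match q
step 4: stack=$ <B> <H> q  input=q w $  — match q
step 5: stack=$ <B> <H>  input=w $  — expand <H> ::= w
Stack after step 5: $ <B> w (top = w).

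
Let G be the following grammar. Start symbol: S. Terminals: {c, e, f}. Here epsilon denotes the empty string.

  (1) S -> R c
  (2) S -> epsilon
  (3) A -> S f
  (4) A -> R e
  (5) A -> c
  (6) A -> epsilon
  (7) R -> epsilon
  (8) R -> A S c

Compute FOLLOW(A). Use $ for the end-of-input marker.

FIRST(S): from S->R c we get {c, e, f}; from S->epsilon we get {epsilon}. So FIRST(S) = {epsilon, c, e, f}.
FIRST(A): from A->S f we get {c, e, f}; from A->R e we get {c, e, f}; from A->c we get {c}; from A->epsilon we get {epsilon}. So FIRST(A) = {epsilon, c, e, f}.
FIRST(R): from R->epsilon we get {epsilon}; from R->A S c we get {c, e, f}. So FIRST(R) = {epsilon, c, e, f}.
FOLLOW(S) includes $ since S is the start symbol.
FOLLOW(S): in A->S f, S is followed by f with FIRST {f}; in R->A S c, S is followed by c with FIRST {c}. Thus FOLLOW(S) = {$, c, f}.
FOLLOW(A): in R->A S c, A is followed by S c with FIRST {c, e, f}. Thus FOLLOW(A) = {c, e, f}.
FOLLOW(R): in S->R c, R is followed by c with FIRST {c}; in A->R e, R is followed by e with FIRST {e}. Thus FOLLOW(R) = {c, e}.

{c, e, f}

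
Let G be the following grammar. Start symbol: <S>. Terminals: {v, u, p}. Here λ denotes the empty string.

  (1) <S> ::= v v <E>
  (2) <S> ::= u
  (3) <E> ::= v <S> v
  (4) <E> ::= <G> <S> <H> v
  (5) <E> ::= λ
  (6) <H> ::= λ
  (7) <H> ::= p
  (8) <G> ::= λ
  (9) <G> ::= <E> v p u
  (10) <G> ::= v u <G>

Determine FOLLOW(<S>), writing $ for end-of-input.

{$, p, v}

FIRST(<S>) = {u, v}
FIRST(<H>) = {λ, p}
FIRST(<E>) = {λ, u, v}  (via <G> <S> <H> v)
FIRST(<G>) = {λ, u, v}  (via <E> v p u)
FOLLOW(<S>) includes $ since <S> is the start symbol.
FOLLOW(<S>): in <E>::=v <S> v, <S> is followed by v with FIRST {v}; in <E>::=<G> <S> <H> v, <S> is followed by <H> v with FIRST {p, v}. Thus FOLLOW(<S>) = {$, p, v}.
FOLLOW(<E>): in <S>::=v v <E>, the suffix after <E> is empty, so FOLLOW(<E>) ⊇ FOLLOW(<S>) = {$, p, v}; in <G>::=<E> v p u, <E> is followed by v p u with FIRST {v}. Thus FOLLOW(<E>) = {$, p, v}.
FOLLOW(<H>): in <E>::=<G> <S> <H> v, <H> is followed by v with FIRST {v}. Thus FOLLOW(<H>) = {v}.
FOLLOW(<G>): in <E>::=<G> <S> <H> v, <G> is followed by <S> <H> v with FIRST {u, v}; in <G>::=v u <G>, the suffix after <G> is empty (adds nothing new). Thus FOLLOW(<G>) = {u, v}.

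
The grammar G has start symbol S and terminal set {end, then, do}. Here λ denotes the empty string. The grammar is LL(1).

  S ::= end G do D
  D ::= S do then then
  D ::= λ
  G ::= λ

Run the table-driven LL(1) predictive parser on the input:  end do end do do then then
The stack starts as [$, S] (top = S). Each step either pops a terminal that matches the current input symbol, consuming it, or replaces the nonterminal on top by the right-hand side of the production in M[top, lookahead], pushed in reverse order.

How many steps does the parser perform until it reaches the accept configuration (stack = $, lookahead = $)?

      Stack                      Input                         Action
   1  $ S                        end do end do do then then $  expand S ::= end G do D
   2  $ D do G end               end do end do do then then $  match end
   3  $ D do G                   do end do do then then $      expand G ::= λ
   4  $ D do                     do end do do then then $      match do
   5  $ D                        end do do then then $         expand D ::= S do then then
   6  $ then then do S           end do do then then $         expand S ::= end G do D
   7  $ then then do D do G end  end do do then then $         match end
   8  $ then then do D do G      do do then then $             expand G ::= λ
   9  $ then then do D do        do do then then $             match do
  10  $ then then do D           do then then $                expand D ::= λ
  11  $ then then do             do then then $                match do
  12  $ then then                then then $                   match then
  13  $ then                     then $                        match then
Accept reached after 13 steps.

13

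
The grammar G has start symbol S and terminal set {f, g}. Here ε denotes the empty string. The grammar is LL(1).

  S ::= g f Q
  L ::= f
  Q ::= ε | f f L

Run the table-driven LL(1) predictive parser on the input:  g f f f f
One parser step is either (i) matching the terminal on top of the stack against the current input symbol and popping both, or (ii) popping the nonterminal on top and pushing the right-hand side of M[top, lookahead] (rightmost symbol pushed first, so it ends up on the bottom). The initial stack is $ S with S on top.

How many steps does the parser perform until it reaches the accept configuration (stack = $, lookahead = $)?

8

     Stack    Input        Action
  1  $ S      g f f f f $  expand S ::= g f Q
  2  $ Q f g  g f f f f $  match g
  3  $ Q f    f f f f $    match f
  4  $ Q      f f f $      expand Q ::= f f L
  5  $ L f f  f f f $      match f
  6  $ L f    f f $        match f
  7  $ L      f $          expand L ::= f
  8  $ f      f $          match f
Accept reached after 8 steps.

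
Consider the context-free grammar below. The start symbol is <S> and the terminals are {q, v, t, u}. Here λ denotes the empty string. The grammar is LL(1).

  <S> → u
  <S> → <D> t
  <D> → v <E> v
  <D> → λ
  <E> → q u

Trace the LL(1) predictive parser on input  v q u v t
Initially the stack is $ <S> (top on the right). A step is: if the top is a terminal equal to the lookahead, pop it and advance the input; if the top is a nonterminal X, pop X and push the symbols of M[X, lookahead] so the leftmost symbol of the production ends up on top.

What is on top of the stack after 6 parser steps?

v

step 1: stack=$ <S>  input=v q u v t $  — expand <S> → <D> t
step 2: stack=$ t <D>  input=v q u v t $  — expand <D> → v <E> v
step 3: stack=$ t v <E> v  input=v q u v t $  — match v
step 4: stack=$ t v <E>  input=q u v t $  — expand <E> → q u
step 5: stack=$ t v u q  input=q u v t $  — match q
step 6: stack=$ t v u  input=u v t $  — match u
Stack after step 6: $ t v (top = v).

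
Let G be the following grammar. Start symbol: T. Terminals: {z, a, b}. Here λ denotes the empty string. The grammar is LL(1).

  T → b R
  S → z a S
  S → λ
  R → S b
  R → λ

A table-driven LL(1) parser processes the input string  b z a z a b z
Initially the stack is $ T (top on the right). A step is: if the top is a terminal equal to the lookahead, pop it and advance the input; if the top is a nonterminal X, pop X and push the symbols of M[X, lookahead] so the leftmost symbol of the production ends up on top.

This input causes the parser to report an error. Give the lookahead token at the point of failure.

      Stack      Input            Action
   1  $ T        b z a z a b z $  expand T → b R
   2  $ R b      b z a z a b z $  match b
   3  $ R        z a z a b z $    expand R → S b
   4  $ b S      z a z a b z $    expand S → z a S
   5  $ b S a z  z a z a b z $    match z
   6  $ b S a    a z a b z $      match a
   7  $ b S      z a b z $        expand S → z a S
   8  $ b S a z  z a b z $        match z
   9  $ b S a    a b z $          match a
  10  $ b S      b z $            expand S → λ
  11  $ b        b z $            match b
  12  $          z $              error: stack empty but input remains

z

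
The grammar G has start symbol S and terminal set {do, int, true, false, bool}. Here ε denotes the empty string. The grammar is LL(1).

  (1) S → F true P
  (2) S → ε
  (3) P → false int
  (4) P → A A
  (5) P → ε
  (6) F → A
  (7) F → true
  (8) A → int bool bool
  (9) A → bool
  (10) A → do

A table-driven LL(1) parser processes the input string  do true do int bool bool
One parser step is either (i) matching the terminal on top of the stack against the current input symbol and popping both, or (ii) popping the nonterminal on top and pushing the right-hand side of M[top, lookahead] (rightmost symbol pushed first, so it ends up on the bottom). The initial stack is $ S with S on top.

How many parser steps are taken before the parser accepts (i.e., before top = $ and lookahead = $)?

12

      Stack            Input                       Action
   1  $ S              do true do int bool bool $  expand S → F true P
   2  $ P true F       do true do int bool bool $  expand F → A
   3  $ P true A       do true do int bool bool $  expand A → do
   4  $ P true do      do true do int bool bool $  match do
   5  $ P true         true do int bool bool $     match true
   6  $ P              do int bool bool $          expand P → A A
   7  $ A A            do int bool bool $          expand A → do
   8  $ A do           do int bool bool $          match do
   9  $ A              int bool bool $             expand A → int bool bool
  10  $ bool bool int  int bool bool $             match int
  11  $ bool bool      bool bool $                 match bool
  12  $ bool           bool $                      match bool
Accept reached after 12 steps.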